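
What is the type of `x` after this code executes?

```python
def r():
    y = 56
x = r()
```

Function without return returns None

NoneType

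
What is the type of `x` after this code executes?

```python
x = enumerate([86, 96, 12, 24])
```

enumerate() returns an enumerate object

enumerate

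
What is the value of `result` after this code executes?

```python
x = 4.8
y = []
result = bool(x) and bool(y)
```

x = 4.8; y = []; result = False

False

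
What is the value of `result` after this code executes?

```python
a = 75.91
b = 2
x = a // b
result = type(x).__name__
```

a is float; b is int; x is float; result = 'float'

'float'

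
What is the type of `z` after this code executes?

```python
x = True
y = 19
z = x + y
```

bool + int = int (bool is subclass of int)

int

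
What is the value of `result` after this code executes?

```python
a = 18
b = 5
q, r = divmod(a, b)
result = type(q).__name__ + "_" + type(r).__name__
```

a is int; b is int; q is int; r is int; result = 'int_int'

'int_int'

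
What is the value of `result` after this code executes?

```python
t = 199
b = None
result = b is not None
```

t = 199; b = None; result = False

False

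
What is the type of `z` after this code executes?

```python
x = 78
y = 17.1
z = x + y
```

int + float = float

float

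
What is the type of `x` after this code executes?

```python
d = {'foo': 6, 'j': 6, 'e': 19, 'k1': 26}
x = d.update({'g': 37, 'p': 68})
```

dict.update() returns None

NoneType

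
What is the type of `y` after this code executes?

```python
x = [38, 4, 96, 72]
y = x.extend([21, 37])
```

list.extend() returns None

NoneType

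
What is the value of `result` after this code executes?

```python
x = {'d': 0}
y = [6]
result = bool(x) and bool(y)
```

x = {'d': 0}; y = [6]; result = True

True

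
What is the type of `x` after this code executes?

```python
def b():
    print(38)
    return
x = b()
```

Bare return returns None

NoneType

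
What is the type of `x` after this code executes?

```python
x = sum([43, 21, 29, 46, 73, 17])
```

sum() of ints returns int

int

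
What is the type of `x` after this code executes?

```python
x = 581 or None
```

'or' returns first truthy value

int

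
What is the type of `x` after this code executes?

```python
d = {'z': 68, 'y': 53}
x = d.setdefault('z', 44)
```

dict.setdefault() returns the (existing or default) value

int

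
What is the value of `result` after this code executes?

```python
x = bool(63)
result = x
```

x = True; result = True

True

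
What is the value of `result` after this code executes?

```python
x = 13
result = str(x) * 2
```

x = 13; result = '1313'

'1313'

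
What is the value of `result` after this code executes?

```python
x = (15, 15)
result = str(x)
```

x = (15, 15); result = '(15, 15)'

'(15, 15)'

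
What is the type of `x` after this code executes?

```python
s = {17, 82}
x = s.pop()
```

Popping from set[int] returns int

int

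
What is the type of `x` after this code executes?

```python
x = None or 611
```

'or' with None returns the other truthy value

int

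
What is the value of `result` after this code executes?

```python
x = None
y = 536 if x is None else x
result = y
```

x = None; y = 536; result = 536

536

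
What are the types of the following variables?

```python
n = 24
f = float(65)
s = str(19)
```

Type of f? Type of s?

f is assigned the result of calling float(), which returns a float; s is assigned the result of calling str(), which returns a str

float, str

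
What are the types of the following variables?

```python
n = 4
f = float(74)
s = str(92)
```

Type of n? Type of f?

n is assigned a bare integer (no decimal point), so it is an int; f is assigned the result of calling float(), which returns a float

int, float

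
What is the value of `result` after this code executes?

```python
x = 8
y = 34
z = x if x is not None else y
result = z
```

x = 8; y = 34; z = 8; result = 8

8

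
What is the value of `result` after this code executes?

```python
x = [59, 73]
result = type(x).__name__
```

x is list; result = 'list'

'list'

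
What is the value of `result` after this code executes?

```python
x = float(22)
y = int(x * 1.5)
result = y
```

x = 22.0; y = 33; result = 33

33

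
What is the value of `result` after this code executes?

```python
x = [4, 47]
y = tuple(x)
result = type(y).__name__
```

x is list; y is tuple; result = 'tuple'

'tuple'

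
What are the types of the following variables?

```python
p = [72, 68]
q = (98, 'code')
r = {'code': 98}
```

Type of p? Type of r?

p is assigned a list literal (square brackets); r is assigned a dict literal ({key: value})

list, dict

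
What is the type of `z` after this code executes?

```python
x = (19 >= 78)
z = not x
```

'not' returns bool

bool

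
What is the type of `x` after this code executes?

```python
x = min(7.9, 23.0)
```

min() of floats returns float

float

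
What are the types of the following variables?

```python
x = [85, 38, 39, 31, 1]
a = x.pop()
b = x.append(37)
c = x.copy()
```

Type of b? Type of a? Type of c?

append() returns None; pop() returns element; copy() returns list

NoneType, int, list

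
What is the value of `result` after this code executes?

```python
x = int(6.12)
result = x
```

x = 6; result = 6

6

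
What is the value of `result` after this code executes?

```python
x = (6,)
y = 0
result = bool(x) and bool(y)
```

x = (6,); y = 0; result = False

False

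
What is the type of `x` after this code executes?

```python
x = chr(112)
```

chr() returns str (single char)

str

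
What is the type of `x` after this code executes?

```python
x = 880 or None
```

'or' returns first truthy value

int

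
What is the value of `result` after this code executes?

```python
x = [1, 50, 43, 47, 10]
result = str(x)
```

x = [1, 50, 43, 47, 10]; result = '[1, 50, 43, 47, 10]'

'[1, 50, 43, 47, 10]'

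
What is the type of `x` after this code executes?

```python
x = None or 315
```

'or' with None returns the other truthy value

int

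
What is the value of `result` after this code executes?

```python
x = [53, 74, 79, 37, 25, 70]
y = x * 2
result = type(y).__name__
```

x is list; y is list; result = 'list'

'list'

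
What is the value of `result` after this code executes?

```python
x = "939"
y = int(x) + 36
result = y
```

x = '939'; y = 975; result = 975

975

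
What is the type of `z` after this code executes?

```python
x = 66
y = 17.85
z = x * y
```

int * float = float

float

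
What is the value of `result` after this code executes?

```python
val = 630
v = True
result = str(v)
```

val = 630; v = True; result = 'True'

'True'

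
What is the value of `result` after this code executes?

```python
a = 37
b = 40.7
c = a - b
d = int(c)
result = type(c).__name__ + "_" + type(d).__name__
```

a is int; b is float; c is float; d is int; result = 'float_int'

'float_int'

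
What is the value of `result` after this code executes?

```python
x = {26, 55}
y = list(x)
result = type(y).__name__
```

x is set; y is list; result = 'list'

'list'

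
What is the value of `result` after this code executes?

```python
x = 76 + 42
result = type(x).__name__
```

x is int; result = 'int'

'int'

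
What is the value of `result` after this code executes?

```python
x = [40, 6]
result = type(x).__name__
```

x is list; result = 'list'

'list'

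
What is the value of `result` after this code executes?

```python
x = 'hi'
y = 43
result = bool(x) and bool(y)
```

x = 'hi'; y = 43; result = True

True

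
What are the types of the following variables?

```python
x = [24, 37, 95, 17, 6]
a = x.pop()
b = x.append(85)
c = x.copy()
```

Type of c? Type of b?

copy() returns list; append() returns None

list, NoneType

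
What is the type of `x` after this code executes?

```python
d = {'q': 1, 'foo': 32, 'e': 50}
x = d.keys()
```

.keys() returns dict_keys view

dict_keys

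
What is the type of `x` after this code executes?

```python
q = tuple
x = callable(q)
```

callable() returns bool

bool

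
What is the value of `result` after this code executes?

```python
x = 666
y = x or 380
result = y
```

x = 666; y = 666; result = 666

666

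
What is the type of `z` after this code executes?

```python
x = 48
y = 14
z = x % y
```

int % int = int

int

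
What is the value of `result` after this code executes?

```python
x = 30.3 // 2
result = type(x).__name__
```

x is float; result = 'float'

'float'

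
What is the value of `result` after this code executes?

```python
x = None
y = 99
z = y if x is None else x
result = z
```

x = None; y = 99; z = 99; result = 99

99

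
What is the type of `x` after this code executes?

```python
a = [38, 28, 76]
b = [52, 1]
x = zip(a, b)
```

zip() returns a zip object

zip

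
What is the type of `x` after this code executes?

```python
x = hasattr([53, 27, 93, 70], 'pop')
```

hasattr() returns bool

bool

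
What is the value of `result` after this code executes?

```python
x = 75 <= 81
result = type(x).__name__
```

x is bool; result = 'bool'

'bool'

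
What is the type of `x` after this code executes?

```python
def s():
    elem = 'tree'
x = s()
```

Function without return returns None

NoneType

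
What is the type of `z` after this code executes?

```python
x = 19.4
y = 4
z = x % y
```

float % int = float

float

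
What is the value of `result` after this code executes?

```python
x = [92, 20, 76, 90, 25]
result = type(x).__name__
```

x is list; result = 'list'

'list'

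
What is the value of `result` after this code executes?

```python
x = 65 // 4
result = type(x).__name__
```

x is int; result = 'int'

'int'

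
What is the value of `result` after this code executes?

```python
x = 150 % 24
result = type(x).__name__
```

x is int; result = 'int'

'int'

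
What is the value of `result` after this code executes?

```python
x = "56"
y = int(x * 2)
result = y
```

x = '56'; y = 5656; result = 5656

5656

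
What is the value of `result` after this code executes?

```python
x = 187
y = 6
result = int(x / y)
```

x = 187; y = 6; result = 31

31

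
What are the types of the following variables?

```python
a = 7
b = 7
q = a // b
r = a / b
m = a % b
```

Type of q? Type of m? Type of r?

// returns int; % of ints returns int; / returns float

int, int, float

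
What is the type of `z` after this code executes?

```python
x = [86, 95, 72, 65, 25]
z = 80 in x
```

'in' operator returns bool

bool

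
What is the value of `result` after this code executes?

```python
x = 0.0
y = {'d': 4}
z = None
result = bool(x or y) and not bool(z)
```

x = 0.0; y = {'d': 4}; z = None; result = True

True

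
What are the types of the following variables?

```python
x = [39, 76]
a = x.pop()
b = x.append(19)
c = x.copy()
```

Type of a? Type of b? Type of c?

pop() returns element; append() returns None; copy() returns list

int, NoneType, list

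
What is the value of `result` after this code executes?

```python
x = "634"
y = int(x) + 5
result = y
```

x = '634'; y = 639; result = 639

639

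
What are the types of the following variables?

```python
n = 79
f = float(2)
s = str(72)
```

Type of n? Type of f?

n is assigned a bare integer (no decimal point), so it is an int; f is assigned the result of calling float(), which returns a float

int, float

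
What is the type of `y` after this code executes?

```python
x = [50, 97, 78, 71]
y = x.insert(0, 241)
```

list.insert() returns None

NoneType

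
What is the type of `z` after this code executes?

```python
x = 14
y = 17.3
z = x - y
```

int - float = float

float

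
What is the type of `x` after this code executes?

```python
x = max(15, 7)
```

max() of ints returns int

int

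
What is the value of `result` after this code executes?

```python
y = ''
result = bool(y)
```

y = ''; result = False

False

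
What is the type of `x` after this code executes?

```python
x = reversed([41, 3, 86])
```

reversed() on a list returns list_reverseiterator

list_reverseiterator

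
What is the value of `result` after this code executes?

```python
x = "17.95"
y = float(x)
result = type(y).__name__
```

x is str; y is float; result = 'float'

'float'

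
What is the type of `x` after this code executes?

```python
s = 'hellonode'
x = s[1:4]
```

Slicing a str returns str

str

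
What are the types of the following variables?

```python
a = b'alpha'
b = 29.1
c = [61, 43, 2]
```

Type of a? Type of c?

a is assigned a bytes literal (b'...' prefix); c is assigned a list literal (square brackets)

bytes, list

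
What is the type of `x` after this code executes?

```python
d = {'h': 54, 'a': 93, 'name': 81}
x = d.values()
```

.values() returns dict_values view

dict_values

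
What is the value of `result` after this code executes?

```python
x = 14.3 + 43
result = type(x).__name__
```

x is float; result = 'float'

'float'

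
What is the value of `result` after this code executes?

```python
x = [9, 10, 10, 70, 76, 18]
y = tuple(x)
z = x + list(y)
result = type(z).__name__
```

x is list; y is tuple; z is list; result = 'list'

'list'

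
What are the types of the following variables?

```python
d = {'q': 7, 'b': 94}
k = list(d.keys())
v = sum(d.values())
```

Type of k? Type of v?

list() converts to list; sum of ints is int

list, int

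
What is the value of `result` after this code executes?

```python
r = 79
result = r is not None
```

r = 79; result = True

True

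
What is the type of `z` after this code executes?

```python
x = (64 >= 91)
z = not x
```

'not' returns bool

bool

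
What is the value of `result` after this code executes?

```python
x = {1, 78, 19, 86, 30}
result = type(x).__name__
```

x is set; result = 'set'

'set'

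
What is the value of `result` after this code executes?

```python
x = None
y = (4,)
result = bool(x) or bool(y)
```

x = None; y = (4,); result = True

True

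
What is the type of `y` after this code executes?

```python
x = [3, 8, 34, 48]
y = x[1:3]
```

Slicing a list returns a list

list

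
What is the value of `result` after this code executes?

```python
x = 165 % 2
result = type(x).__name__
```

x is int; result = 'int'

'int'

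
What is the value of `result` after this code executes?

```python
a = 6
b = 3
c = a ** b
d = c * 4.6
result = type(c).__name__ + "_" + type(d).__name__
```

a is int; b is int; c is int; d is float; result = 'int_float'

'int_float'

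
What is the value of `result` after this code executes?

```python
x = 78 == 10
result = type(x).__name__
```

x is bool; result = 'bool'

'bool'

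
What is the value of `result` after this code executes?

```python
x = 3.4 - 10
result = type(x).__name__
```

x is float; result = 'float'

'float'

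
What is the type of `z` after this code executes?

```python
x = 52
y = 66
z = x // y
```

int // int = int

int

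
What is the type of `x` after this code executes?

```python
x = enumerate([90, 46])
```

enumerate() returns an enumerate object

enumerate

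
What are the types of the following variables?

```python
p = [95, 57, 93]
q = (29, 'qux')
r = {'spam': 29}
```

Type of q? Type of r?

q is assigned a tuple (parenthesized, comma-separated values); r is assigned a dict literal ({key: value})

tuple, dict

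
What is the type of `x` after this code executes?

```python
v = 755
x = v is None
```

'is' comparison returns bool

bool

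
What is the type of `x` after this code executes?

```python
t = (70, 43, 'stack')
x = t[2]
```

Index 2 of tuple is a str literal

str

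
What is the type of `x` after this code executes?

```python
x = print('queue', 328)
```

print() returns None

NoneType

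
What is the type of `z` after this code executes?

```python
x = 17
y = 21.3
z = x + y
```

int + float = float

float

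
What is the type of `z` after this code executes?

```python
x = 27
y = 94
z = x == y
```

Equality comparison returns bool

bool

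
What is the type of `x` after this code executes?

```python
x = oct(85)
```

oct() returns str representation

str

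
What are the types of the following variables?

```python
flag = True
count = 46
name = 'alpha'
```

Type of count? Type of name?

count is assigned a bare integer (no decimal point), so it is an int; name is assigned a quoted string literal, so it is a str

int, str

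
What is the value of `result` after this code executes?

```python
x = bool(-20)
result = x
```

x = True; result = True

True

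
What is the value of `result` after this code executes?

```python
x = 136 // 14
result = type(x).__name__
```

x is int; result = 'int'

'int'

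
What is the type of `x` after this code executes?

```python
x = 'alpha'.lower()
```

str.lower() returns str

str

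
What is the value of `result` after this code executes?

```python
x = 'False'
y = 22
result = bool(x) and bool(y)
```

x = 'False'; y = 22; result = True

True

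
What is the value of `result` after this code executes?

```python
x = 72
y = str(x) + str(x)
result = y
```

x = 72; y = '7272'; result = '7272'

'7272'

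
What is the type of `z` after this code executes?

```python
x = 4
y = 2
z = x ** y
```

positive int ** positive int = int

int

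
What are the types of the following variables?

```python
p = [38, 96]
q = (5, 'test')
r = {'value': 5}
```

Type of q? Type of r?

q is assigned a tuple (parenthesized, comma-separated values); r is assigned a dict literal ({key: value})

tuple, dict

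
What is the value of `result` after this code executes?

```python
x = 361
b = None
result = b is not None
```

x = 361; b = None; result = False

False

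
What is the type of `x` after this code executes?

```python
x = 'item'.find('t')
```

str.find() returns int index

int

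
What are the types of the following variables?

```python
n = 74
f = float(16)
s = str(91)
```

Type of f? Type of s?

f is assigned the result of calling float(), which returns a float; s is assigned the result of calling str(), which returns a str

float, str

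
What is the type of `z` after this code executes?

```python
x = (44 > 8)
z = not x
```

'not' returns bool

bool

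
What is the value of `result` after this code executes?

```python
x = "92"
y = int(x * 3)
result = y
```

x = '92'; y = 929292; result = 929292

929292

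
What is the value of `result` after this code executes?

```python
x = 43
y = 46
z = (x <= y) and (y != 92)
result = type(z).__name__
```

x is int; y is int; z is bool; result = 'bool'

'bool'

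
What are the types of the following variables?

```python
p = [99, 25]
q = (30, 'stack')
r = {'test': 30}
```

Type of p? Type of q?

p is assigned a list literal (square brackets); q is assigned a tuple (parenthesized, comma-separated values)

list, tuple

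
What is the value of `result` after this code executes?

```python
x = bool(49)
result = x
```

x = True; result = True

True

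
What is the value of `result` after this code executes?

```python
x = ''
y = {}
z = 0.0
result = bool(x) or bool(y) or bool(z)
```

x = ''; y = {}; z = 0.0; result = False

False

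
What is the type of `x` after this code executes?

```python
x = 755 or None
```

'or' returns first truthy value

int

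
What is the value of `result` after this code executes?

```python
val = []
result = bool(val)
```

val = []; result = False

False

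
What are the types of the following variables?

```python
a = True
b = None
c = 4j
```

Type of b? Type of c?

b is assigned None, whose type is NoneType; c is assigned 4j, an imaginary literal (j suffix), which has type complex

NoneType, complex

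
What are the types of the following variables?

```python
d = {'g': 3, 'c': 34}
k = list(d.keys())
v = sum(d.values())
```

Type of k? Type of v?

list() converts to list; sum of ints is int

list, int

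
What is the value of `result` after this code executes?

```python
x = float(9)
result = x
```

x = 9.0; result = 9.0

9.0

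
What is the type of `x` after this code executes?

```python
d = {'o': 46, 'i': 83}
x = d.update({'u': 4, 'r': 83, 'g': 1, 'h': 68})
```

dict.update() returns None

NoneType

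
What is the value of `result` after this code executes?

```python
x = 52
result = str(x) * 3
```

x = 52; result = '525252'

'525252'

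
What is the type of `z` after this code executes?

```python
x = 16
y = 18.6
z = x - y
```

int - float = float

float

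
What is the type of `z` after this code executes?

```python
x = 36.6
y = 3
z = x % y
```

float % int = float

float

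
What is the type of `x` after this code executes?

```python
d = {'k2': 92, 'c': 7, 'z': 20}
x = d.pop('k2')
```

dict.pop() returns the value

int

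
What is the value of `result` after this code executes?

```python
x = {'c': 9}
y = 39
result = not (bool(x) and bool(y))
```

x = {'c': 9}; y = 39; result = False

False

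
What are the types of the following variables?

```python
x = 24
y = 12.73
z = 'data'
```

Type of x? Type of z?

x is assigned a bare integer (no decimal point), so it is an int; z is assigned a quoted string literal, so it is a str

int, str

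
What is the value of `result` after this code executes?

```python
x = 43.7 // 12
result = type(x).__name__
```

x is float; result = 'float'

'float'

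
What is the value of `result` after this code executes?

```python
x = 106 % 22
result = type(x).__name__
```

x is int; result = 'int'

'int'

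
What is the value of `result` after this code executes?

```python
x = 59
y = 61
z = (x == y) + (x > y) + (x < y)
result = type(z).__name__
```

x is int; y is int; z is int; result = 'int'

'int'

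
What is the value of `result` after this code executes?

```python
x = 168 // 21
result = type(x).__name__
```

x is int; result = 'int'

'int'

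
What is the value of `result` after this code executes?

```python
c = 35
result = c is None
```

c = 35; result = False

False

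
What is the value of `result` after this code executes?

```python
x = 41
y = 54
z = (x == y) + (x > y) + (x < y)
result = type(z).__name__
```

x is int; y is int; z is int; result = 'int'

'int'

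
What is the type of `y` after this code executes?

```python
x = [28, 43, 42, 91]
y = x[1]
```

Indexing list[int] returns int

int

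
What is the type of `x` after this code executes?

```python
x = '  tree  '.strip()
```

str.strip() returns str

str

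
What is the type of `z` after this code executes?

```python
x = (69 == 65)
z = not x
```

'not' returns bool

bool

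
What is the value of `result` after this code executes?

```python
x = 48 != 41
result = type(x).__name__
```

x is bool; result = 'bool'

'bool'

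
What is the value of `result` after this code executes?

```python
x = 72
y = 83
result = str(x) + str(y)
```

x = 72; y = 83; result = '7283'

'7283'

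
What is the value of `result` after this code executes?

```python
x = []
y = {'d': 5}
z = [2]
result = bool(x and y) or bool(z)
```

x = []; y = {'d': 5}; z = [2]; result = True

True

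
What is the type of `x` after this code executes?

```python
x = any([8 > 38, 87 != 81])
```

any() returns bool

bool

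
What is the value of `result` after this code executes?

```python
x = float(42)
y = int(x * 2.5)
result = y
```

x = 42.0; y = 105; result = 105

105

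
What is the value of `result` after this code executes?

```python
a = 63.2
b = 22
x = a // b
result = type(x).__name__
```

a is float; b is int; x is float; result = 'float'

'float'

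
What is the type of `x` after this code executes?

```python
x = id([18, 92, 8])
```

id() returns int

int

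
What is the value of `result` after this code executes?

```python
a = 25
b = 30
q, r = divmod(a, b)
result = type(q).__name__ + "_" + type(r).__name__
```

a is int; b is int; q is int; r is int; result = 'int_int'

'int_int'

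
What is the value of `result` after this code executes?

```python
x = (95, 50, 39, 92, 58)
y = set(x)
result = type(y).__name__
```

x is tuple; y is set; result = 'set'

'set'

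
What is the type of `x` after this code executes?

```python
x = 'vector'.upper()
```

str.upper() returns str

str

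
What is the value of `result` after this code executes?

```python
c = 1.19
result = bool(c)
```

c = 1.19; result = True

True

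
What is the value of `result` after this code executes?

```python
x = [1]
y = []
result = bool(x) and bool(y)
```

x = [1]; y = []; result = False

False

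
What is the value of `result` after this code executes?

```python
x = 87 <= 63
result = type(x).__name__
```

x is bool; result = 'bool'

'bool'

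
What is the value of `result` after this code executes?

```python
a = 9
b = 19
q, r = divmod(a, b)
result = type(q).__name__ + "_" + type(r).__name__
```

a is int; b is int; q is int; r is int; result = 'int_int'

'int_int'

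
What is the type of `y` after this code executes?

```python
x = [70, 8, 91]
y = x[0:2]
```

Slicing a list returns a list

list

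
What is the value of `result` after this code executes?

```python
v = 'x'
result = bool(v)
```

v = 'x'; result = True

True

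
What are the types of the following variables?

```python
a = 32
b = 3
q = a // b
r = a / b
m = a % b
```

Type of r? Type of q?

/ returns float; // returns int

float, int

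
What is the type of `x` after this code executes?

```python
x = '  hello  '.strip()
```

str.strip() returns str

str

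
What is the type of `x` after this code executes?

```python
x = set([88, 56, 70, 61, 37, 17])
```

set() constructor returns set

set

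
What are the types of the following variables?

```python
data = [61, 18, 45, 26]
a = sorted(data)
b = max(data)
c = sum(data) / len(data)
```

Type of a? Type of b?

sorted() returns list; max of ints returns int

list, int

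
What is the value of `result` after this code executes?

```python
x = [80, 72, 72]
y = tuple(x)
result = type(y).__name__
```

x is list; y is tuple; result = 'tuple'

'tuple'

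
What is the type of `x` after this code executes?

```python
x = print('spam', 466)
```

print() returns None

NoneType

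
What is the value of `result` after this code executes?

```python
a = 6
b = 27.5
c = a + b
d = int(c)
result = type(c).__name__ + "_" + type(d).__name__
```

a is int; b is float; c is float; d is int; result = 'float_int'

'float_int'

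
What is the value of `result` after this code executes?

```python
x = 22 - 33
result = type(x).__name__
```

x is int; result = 'int'

'int'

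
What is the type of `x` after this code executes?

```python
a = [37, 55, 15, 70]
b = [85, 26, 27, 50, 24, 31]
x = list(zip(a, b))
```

list(zip()) returns a list of tuples

list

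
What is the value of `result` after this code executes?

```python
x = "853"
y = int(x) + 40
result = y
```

x = '853'; y = 893; result = 893

893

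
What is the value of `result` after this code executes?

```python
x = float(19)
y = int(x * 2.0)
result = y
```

x = 19.0; y = 38; result = 38

38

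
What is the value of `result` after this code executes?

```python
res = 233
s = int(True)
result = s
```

res = 233; s = 1; result = 1

1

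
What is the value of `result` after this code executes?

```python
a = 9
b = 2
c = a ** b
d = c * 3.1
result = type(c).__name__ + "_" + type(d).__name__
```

a is int; b is int; c is int; d is float; result = 'int_float'

'int_float'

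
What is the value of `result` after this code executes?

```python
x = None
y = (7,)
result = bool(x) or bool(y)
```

x = None; y = (7,); result = True

True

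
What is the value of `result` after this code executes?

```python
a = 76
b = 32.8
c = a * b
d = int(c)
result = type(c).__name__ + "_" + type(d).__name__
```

a is int; b is float; c is float; d is int; result = 'float_int'

'float_int'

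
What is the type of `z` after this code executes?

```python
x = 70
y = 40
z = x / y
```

int / int = float

float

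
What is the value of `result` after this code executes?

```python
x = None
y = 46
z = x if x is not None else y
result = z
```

x = None; y = 46; z = 46; result = 46

46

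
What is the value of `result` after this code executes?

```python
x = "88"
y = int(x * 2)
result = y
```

x = '88'; y = 8888; result = 8888

8888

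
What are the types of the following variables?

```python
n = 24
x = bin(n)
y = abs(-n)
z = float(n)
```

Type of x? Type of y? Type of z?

bin() returns str; abs() of int returns int; float() returns float

str, int, float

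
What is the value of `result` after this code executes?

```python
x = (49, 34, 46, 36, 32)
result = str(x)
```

x = (49, 34, 46, 36, 32); result = '(49, 34, 46, 36, 32)'

'(49, 34, 46, 36, 32)'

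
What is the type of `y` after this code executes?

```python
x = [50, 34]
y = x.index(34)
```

list.index() returns int

int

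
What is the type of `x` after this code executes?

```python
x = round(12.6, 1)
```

round() with decimal places returns float

float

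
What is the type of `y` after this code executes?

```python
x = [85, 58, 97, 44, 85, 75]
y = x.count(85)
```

list.count() returns int

int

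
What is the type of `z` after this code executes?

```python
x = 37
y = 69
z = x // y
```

int // int = int

int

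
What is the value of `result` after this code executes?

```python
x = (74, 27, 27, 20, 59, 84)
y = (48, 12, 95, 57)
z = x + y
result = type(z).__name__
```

x is tuple; y is tuple; z is tuple; result = 'tuple'

'tuple'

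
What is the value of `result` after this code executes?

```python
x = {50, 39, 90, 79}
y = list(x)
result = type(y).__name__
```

x is set; y is list; result = 'list'

'list'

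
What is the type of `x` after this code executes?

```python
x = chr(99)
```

chr() returns str (single char)

str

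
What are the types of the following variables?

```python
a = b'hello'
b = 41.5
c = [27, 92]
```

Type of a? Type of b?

a is assigned a bytes literal (b'...' prefix); b is assigned a number with a decimal point, so it is a float

bytes, float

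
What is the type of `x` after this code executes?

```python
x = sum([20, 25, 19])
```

sum() of ints returns int

int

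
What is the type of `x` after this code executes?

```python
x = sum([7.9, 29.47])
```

sum() of floats returns float

float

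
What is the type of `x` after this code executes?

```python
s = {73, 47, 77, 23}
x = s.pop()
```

Popping from set[int] returns int

int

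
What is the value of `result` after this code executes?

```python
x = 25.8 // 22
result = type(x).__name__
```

x is float; result = 'float'

'float'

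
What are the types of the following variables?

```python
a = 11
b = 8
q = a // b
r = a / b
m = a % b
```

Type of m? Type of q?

% of ints returns int; // returns int

int, int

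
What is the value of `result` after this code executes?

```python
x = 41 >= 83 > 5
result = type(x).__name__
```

x is bool; result = 'bool'

'bool'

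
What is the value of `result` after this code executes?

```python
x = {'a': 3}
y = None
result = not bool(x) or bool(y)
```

x = {'a': 3}; y = None; result = False

False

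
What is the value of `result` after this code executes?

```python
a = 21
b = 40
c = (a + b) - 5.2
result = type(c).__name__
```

a is int; b is int; c is float; result = 'float'

'float'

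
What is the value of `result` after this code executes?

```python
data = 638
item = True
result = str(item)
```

data = 638; item = True; result = 'True'

'True'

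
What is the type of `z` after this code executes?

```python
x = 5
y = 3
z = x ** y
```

positive int ** positive int = int

int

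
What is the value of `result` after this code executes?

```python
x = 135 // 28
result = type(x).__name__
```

x is int; result = 'int'

'int'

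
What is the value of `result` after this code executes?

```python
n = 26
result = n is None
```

n = 26; result = False

False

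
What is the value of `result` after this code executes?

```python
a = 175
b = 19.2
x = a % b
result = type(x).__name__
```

a is int; b is float; x is float; result = 'float'

'float'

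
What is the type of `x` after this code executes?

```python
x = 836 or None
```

'or' returns first truthy value

int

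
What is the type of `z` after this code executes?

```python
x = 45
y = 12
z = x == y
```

Equality comparison returns bool

bool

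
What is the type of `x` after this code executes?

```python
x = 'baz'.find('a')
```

str.find() returns int index

int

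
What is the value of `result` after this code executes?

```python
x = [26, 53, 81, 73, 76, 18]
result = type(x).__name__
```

x is list; result = 'list'

'list'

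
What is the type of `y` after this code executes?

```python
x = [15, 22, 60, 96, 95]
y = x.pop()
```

list.pop() returns the popped element

int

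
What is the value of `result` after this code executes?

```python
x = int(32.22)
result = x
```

x = 32; result = 32

32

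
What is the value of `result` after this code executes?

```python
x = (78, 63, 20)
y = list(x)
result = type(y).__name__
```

x is tuple; y is list; result = 'list'

'list'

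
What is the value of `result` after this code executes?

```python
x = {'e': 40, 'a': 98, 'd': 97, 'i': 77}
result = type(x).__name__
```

x is dict; result = 'dict'

'dict'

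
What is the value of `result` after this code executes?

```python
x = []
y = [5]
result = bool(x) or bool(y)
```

x = []; y = [5]; result = True

True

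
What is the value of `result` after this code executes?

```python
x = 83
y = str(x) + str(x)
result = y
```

x = 83; y = '8383'; result = '8383'

'8383'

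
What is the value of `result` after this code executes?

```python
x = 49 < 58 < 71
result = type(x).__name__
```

x is bool; result = 'bool'

'bool'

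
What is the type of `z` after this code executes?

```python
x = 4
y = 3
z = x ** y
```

positive int ** positive int = int

int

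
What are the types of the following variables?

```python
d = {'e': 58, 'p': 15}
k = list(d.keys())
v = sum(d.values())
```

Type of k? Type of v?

list() converts to list; sum of ints is int

list, int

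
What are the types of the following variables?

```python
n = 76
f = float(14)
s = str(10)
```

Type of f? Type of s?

f is assigned the result of calling float(), which returns a float; s is assigned the result of calling str(), which returns a str

float, str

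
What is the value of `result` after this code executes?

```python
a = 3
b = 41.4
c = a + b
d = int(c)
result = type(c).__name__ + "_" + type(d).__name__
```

a is int; b is float; c is float; d is int; result = 'float_int'

'float_int'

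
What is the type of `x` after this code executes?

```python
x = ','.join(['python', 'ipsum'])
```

str.join() returns str

str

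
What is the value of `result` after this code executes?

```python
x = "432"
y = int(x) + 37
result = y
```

x = '432'; y = 469; result = 469

469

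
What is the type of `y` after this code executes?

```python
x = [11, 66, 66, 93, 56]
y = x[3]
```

Indexing list[int] returns int

int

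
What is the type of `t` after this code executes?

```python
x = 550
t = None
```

None has type NoneType

NoneType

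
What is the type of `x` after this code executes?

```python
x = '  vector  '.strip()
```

str.strip() returns str

str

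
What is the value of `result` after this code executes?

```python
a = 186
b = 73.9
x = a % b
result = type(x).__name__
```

a is int; b is float; x is float; result = 'float'

'float'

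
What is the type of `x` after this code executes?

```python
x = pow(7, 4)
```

pow(int, int) returns int

int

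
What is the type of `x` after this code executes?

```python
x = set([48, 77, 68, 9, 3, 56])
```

set() constructor returns set

set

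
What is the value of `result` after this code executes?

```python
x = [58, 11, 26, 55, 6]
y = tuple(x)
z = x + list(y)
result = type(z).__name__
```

x is list; y is tuple; z is list; result = 'list'

'list'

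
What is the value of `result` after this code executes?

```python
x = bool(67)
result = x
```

x = True; result = True

True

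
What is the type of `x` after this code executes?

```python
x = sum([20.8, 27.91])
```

sum() of floats returns float

float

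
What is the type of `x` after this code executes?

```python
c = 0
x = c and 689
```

'and' returns first falsy value (0 is int)

int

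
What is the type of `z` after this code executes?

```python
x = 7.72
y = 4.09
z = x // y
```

float // float = float

float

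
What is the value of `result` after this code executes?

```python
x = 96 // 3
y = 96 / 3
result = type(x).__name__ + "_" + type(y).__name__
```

x is int; y is float; result = 'int_float'

'int_float'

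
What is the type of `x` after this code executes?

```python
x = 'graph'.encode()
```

str.encode() returns bytes

bytes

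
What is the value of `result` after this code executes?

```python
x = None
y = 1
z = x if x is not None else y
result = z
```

x = None; y = 1; z = 1; result = 1

1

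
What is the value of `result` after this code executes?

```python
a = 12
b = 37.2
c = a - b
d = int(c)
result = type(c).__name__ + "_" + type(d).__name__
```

a is int; b is float; c is float; d is int; result = 'float_int'

'float_int'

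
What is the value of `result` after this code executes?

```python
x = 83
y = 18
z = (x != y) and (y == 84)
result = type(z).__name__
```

x is int; y is int; z is bool; result = 'bool'

'bool'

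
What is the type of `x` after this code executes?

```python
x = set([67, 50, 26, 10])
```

set() constructor returns set

set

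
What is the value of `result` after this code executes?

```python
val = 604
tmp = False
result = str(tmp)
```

val = 604; tmp = False; result = 'False'

'False'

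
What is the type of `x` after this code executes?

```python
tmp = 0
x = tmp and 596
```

'and' returns first falsy value (0 is int)

int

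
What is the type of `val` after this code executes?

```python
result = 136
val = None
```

None has type NoneType

NoneType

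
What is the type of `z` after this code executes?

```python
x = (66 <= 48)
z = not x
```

'not' returns bool

bool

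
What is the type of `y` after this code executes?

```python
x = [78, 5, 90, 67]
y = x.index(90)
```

list.index() returns int

int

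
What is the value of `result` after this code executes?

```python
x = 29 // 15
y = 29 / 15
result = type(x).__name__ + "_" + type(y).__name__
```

x is int; y is float; result = 'int_float'

'int_float'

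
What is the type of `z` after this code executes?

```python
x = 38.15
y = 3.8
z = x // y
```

float // float = float

float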